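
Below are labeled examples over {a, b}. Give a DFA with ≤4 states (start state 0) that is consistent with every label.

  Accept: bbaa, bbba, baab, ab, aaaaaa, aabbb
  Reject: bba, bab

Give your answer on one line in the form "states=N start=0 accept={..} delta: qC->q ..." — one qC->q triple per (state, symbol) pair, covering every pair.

Grow the machine one transition at a time. Run the examples from 0; the earliest place one falls off (shortest prefix, ties alphabetical) gets sent to the lowest-numbered state that keeps every Accept/Reject pair distinguishable — a pair clashes when both reach the same state with identical unread suffix — and to a fresh state only if none does.
a: 0a undefined. 0a->0: ok.
b: 0b undefined. 0b->0: no, bbaa/bba meet in 0. Open state 1: 0b->1.
ba: 1a undefined. 1a->0: no, baab/bab meet in 1. 1a->1: no, baab/bab meet in 1 with "b" left. Open state 2: 1a->2.
bb: 1b undefined. 1b->0: no, bbaa/bba meet in 0. 1b->1: no, bbba/bba meet in 2. 1b->2: no, aabbb/bab meet in 2 with "b" left. Open state 3: 1b->3.
baa: 2a undefined. 2a->0: ok.
bab: 2b undefined. 2b->0: no, aaaaaa/bab meet in 0. 2b->1: no, baab/bab meet in 1. 2b->2: ok.
bba: 3a undefined. 3a->0: no, bbaa/bba meet in 0. 3a->1: no, bbaa/bab meet in 2. 3a->2: ok.
bbb: 3b undefined. 3b->0: ok.
All examples now run through 4 states with every (state, symbol) defined. Accept strings end in {0,1}, Reject strings end in {2}; accept={0,1}.

states=4 start=0 accept={0,1} delta: 0a->0 0b->1 1a->2 1b->3 2a->0 2b->2 3a->2 3b->0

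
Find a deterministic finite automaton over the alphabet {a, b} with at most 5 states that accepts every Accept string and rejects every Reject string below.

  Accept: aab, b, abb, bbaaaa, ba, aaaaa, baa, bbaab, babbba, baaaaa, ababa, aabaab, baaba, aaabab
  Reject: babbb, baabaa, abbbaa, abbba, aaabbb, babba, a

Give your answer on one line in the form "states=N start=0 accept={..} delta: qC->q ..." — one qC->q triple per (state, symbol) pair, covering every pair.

states=5 start=0 accept={0,2,3} delta: 0a->1 0b->2 1a->2 1b->2 2a->2 2b->3 3a->0 3b->4 4a->4 4b->1

State merging on the prefix tree: take the shortest (then alphabetical) example prefix whose next move is undefined and point that move at state 0, else 1, else 2, ...; a target is out if some Accept/Reject pair would then sit in one state with the same input left (inseparable). If every existing state is out, open a new one.
a: 0a undefined. 0a->0: no, aaaaa/a meet in 0. Open state 1: 0a->1.
b: 0b undefined. 0b->0: no, ba/a meet in 1. 0b->1: no, b/a meet in 1. Open state 2: 0b->2.
aa: 1a undefined. 1a->0: no, aaaaa/a meet in 1. 1a->1: no, aaaaa/a meet in 1. 1a->2: ok.
ab: 1b undefined. 1b->0: no, ababa/a meet in 1. 1b->1: no, b/abbba meet in 2. 1b->2: ok.
ba: 2a undefined. 2a->0: no, baa/baabaa meet in 1. 2a->1: no, ba/a meet in 1. 2a->2: ok.
bb: 2b undefined. 2b->0: no, aab/babbb meet in 0. 2b->1: no, aab/babbb meet in 1. 2b->2: no, aab/babbb meet in 2. Open state 3: 2b->3.
bba: 3a undefined. 3a->0: ok.
abbb: 3b undefined. 3b->0: no, b/babbb meet in 2. 3b->1: no, b/babbb meet in 2. 3b->2: no, aab/babbb meet in 3. 3b->3: no, aab/babbb meet in 3. Open state 4: 3b->4.
abbba: 4a undefined. 4a->0: no, ababa/abbba meet in 0. 4a->1: no, b/abbbaa meet in 2. 4a->2: no, b/abbbaa meet in 2. 4a->3: no, aab/abbba meet in 3. 4a->4: ok.
babbb: 4b undefined. 4b->0: no, babbba/baabaa meet in 1. 4b->1: ok.
All examples now run through 5 states with every (state, symbol) defined. Accept strings end in {0,2,3}, Reject strings end in {1,4}; accept={0,2,3}.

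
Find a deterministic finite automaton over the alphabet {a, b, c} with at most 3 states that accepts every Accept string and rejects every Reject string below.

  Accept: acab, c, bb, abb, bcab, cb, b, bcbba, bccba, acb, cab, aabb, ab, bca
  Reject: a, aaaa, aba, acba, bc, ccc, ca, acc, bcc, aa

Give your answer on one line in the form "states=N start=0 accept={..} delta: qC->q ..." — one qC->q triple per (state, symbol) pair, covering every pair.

states=3 start=0 accept={1} delta: 0a->0 0b->1 0c->1 1a->0 1b->1 1c->2 2a->1 2b->2 2c->2

Grow the machine one transition at a time. Run the examples from 0; the earliest place one falls off (shortest prefix, ties alphabetical) gets sent to the lowest-numbered state that keeps every Accept/Reject pair distinguishable — a pair clashes when both reach the same state with identical unread suffix — and to a fresh state only if none does.
a: 0a undefined. 0a->0: ok.
b: 0b undefined. 0b->0: no, c/bc meet in 0 with "c" left. Open state 1: 0b->1.
c: 0c undefined. 0c->0: no, c/a meet in 0. 0c->1: ok.
bb: 1b undefined. 1b->0: no, bb/a meet in 0. 1b->1: ok.
bc: 1c undefined. 1c->0: no, c/ccc meet in 1. 1c->1: no, c/bc meet in 1. Open state 2: 1c->2.
ca: 1a undefined. 1a->0: ok.
bca: 2a undefined. 2a->0: no, bca/a meet in 0. 2a->1: ok.
bcb: 2b undefined. 2b->0: no, bcbba/a meet in 0. 2b->1: no, bcbba/a meet in 0. 2b->2: ok.
bcc: 2c undefined. 2c->0: no, bccba/a meet in 0. 2c->1: no, acab/ccc meet in 1. 2c->2: ok.
All examples now run through 3 states with every (state, symbol) defined. Accept strings end in {1}, Reject strings end in {0,2}; accept={1}.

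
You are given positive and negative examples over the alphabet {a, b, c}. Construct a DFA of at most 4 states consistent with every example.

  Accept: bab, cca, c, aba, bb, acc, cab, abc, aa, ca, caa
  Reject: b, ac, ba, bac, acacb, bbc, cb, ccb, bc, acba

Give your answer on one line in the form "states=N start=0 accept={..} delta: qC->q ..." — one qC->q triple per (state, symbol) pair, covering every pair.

Fold the examples into a partial DFA from state 0: repeatedly fix the first undefined (state, symbol) met by the shortest-then-alphabetical prefix, trying targets in increasing order and rejecting any under which an Accept and a Reject string meet in one state with the same remainder; add a state when all current targets are rejected. Accepting states are where Accept strings end.
a: 0a undefined. 0a->0: no, c/ac meet in 0 with "c" left. Open state 1: 0a->1.
b: 0b undefined. 0b->0: no, c/bbc meet in 0 with "c" left. 0b->1: no, abc/bbc meet in 1 with "bc" left. Open state 2: 0b->2.
c: 0c undefined. 0c->0: ok.
aa: 1a undefined. 1a->0: ok.
ab: 1b undefined. 1b->0: ok.
ac: 1c undefined. 1c->0: no, c/ac meet in 0. 1c->1: no, cca/ac meet in 1. 1c->2: no, acc/bc meet in 2 with "c" left. Open state 3: 1c->3.
ba: 2a undefined. 2a->0: no, bab/b meet in 2. 2a->1: no, cca/ba meet in 1. 2a->2: ok.
bb: 2b undefined. 2b->0: no, bab/bbc meet in 0. 2b->1: ok.
bc: 2c undefined. 2c->0: no, c/bac meet in 0. 2c->1: no, bab/bac meet in 1. 2c->2: ok.
aca: 3a undefined. 3a->0: ok.
acb: 3b undefined. 3b->0: no, bab/acba meet in 1. 3b->1: no, c/acba meet in 0. 3b->2: ok.
acc: 3c undefined. 3c->0: ok.
All examples now run through 4 states with every (state, symbol) defined. Accept strings end in {0,1}, Reject strings end in {2,3}; accept={0,1}.

states=4 start=0 accept={0,1} delta: 0a->1 0b->2 0c->0 1a->0 1b->0 1c->3 2a->2 2b->1 2c->2 3a->0 3b->2 3c->0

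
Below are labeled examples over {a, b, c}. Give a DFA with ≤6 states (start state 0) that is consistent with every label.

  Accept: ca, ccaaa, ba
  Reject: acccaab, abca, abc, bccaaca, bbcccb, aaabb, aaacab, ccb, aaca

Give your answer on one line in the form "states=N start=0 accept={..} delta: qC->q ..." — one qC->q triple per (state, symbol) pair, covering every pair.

states=3 start=0 accept={1} delta: 0a->1 0b->0 0c->0 1a->1 1b->2 1c->2 2a->0 2b->0 2c->2

Fold the examples into a partial DFA from state 0: repeatedly fix the first undefined (state, symbol) met by the shortest-then-alphabetical prefix, trying targets in increasing order and rejecting any under which an Accept and a Reject string meet in one state with the same remainder; add a state when all current targets are rejected. Accepting states are where Accept strings end.
a: 0a undefined. 0a->0: no, ca/aaca meet in 0 with "ca" left. Open state 1: 0a->1.
b: 0b undefined. 0b->0: ok.
c: 0c undefined. 0c->0: ok.
aa: 1a undefined. 1a->0: no, ca/bccaaca meet in 1. 1a->1: ok.
ab: 1b undefined. 1b->0: no, ca/abca meet in 1. 1b->1: no, ca/aaabb meet in 1. Open state 2: 1b->2.
ac: 1c undefined. 1c->0: no, ca/bccaaca meet in 1. 1c->1: no, ca/bccaaca meet in 1. 1c->2: ok.
abc: 2c undefined. 2c->0: no, ca/abca meet in 1. 2c->1: no, ca/abca meet in 1. 2c->2: ok.
aaca: 2a undefined. 2a->0: ok.
aaabb: 2b undefined. 2b->0: ok.
All examples now run through 3 states with every (state, symbol) defined. Accept strings end in {1}, Reject strings end in {0,2}; accept={1}.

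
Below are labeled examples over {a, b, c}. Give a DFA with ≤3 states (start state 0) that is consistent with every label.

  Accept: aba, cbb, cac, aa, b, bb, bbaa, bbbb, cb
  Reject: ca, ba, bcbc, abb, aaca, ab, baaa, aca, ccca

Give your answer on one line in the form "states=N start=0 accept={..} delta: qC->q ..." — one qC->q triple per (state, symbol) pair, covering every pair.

Fold the examples into a partial DFA from state 0: repeatedly fix the first undefined (state, symbol) met by the shortest-then-alphabetical prefix, trying targets in increasing order and rejecting any under which an Accept and a Reject string meet in one state with the same remainder; add a state when all current targets are rejected. Accepting states are where Accept strings end.
a: 0a undefined. 0a->0: no, aba/ba meet in 0 with "ba" left. Open state 1: 0a->1.
b: 0b undefined. 0b->0: ok.
c: 0c undefined. 0c->0: no, cbb/bcbc meet in 0. 0c->1: no, cbb/abb meet in 1 with "bb" left. Open state 2: 0c->2.
aa: 1a undefined. 1a->0: ok.
ab: 1b undefined. 1b->0: no, aba/ba meet in 1. 1b->1: ok.
ac: 1c undefined. 1c->0: ok.
ca: 2a undefined. 2a->0: no, aba/ca meet in 0. 2a->1: ok.
cb: 2b undefined. 2b->0: ok.
cc: 2c undefined. 2c->0: ok.
All examples now run through 3 states with every (state, symbol) defined. Accept strings end in {0}, Reject strings end in {1,2}; accept={0}.

states=3 start=0 accept={0} delta: 0a->1 0b->0 0c->2 1a->0 1b->1 1c->0 2a->1 2b->0 2c->0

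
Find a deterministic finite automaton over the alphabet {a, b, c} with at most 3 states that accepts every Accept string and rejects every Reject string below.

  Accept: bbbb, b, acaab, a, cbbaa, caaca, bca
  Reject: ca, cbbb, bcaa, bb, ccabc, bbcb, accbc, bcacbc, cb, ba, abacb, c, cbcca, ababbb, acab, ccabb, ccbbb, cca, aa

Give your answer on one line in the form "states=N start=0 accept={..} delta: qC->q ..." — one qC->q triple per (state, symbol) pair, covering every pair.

State merging on the prefix tree: take the shortest (then alphabetical) example prefix whose next move is undefined and point that move at state 0, else 1, else 2, ...; a target is out if some Accept/Reject pair would then sit in one state with the same input left (inseparable). If every existing state is out, open a new one.
a: 0a undefined. 0a->0: no, a/aa meet in 0. Open state 1: 0a->1.
b: 0b undefined. 0b->0: no, bbbb/bb meet in 0. 0b->1: ok.
c: 0c undefined. 0c->0: no, b/ca meet in 1. 0c->1: no, bbbb/cbbb meet in 1 with "bbb" left. Open state 2: 0c->2.
aa: 1a undefined. 1a->0: ok.
ab: 1b undefined. 1b->0: no, bbbb/bb meet in 0. 1b->1: no, bbbb/bb meet in 1. 1b->2: ok.
ac: 1c undefined. 1c->0: ok.
ca: 2a undefined. 2a->0: ok.
cb: 2b undefined. 2b->0: ok.
cc: 2c undefined. 2c->0: no, bbbb/bbcb meet in 1. 2c->1: no, bbbb/ccbbb meet in 1. 2c->2: ok.
All examples now run through 3 states with every (state, symbol) defined. Accept strings end in {1}, Reject strings end in {0,2}; accept={1}.

states=3 start=0 accept={1} delta: 0a->1 0b->1 0c->2 1a->0 1b->2 1c->0 2a->0 2b->0 2c->2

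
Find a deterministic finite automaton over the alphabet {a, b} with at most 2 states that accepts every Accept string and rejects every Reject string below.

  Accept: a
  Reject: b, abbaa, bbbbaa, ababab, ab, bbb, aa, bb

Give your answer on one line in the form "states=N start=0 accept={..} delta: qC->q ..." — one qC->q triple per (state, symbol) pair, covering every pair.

states=2 start=0 accept={1} delta: 0a->1 0b->0 1a->0 1b->0

Fold the examples into a partial DFA from state 0: repeatedly fix the first undefined (state, symbol) met by the shortest-then-alphabetical prefix, trying targets in increasing order and rejecting any under which an Accept and a Reject string meet in one state with the same remainder; add a state when all current targets are rejected. Accepting states are where Accept strings end.
a: 0a undefined. 0a->0: no, a/aa meet in 0. Open state 1: 0a->1.
b: 0b undefined. 0b->0: ok.
aa: 1a undefined. 1a->0: ok.
ab: 1b undefined. 1b->0: ok.
All examples now run through 2 states with every (state, symbol) defined. Accept strings end in {1}, Reject strings end in {0}; accept={1}.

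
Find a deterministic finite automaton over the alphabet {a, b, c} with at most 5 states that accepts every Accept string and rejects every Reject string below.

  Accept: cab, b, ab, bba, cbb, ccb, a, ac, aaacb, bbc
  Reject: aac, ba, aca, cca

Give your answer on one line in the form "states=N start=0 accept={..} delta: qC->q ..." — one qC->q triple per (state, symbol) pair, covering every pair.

states=3 start=0 accept={0,1} delta: 0a->1 0b->1 0c->1 1a->2 1b->0 1c->1 2a->0 2b->0 2c->2

Grow the machine one transition at a time. Run the examples from 0; the earliest place one falls off (shortest prefix, ties alphabetical) gets sent to the lowest-numbered state that keeps every Accept/Reject pair distinguishable — a pair clashes when both reach the same state with identical unread suffix — and to a fresh state only if none does.
a: 0a undefined. 0a->0: no, ac/aac meet in 0 with "c" left. Open state 1: 0a->1.
b: 0b undefined. 0b->0: no, bba/ba meet in 1. 0b->1: ok.
c: 0c undefined. 0c->0: no, b/cca meet in 1. 0c->1: ok.
aa: 1a undefined. 1a->0: no, cab/aac meet in 1. 1a->1: no, b/ba meet in 1. Open state 2: 1a->2.
ab: 1b undefined. 1b->0: ok.
ac: 1c undefined. 1c->0: no, b/aca meet in 1. 1c->1: ok.
aaa: 2a undefined. 2a->0: ok.
aac: 2c undefined. 2c->0: no, ab/aac meet in 0. 2c->1: no, b/aac meet in 1. 2c->2: ok.
cab: 2b undefined. 2b->0: ok.
All examples now run through 3 states with every (state, symbol) defined. Accept strings end in {0,1}, Reject strings end in {2}; accept={0,1}.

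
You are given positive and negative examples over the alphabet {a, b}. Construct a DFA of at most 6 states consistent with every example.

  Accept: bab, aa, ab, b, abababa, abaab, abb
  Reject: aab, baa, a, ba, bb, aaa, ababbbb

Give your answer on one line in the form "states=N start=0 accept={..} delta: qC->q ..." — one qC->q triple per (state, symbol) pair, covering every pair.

states=5 start=0 accept={2,3,4} delta: 0a->1 0b->2 1a->2 1b->3 2a->0 2b->0 3a->3 3b->4 4a->1 4b->0

Fold the examples into a partial DFA from state 0: repeatedly fix the first undefined (state, symbol) met by the shortest-then-alphabetical prefix, trying targets in increasing order and rejecting any under which an Accept and a Reject string meet in one state with the same remainder; add a state when all current targets are rejected. Accepting states are where Accept strings end.
a: 0a undefined. 0a->0: no, aa/a meet in 0. Open state 1: 0a->1.
b: 0b undefined. 0b->0: no, aa/baa meet in 1 with "a" left. 0b->1: no, bab/aab meet in 1 with "ab" left. Open state 2: 0b->2.
aa: 1a undefined. 1a->0: no, b/aab meet in 2. 1a->1: no, aa/a meet in 1. 1a->2: ok.
ab: 1b undefined. 1b->0: no, abababa/a meet in 1. 1b->1: no, ab/a meet in 1. 1b->2: no, abb/aab meet in 2 with "b" left. Open state 3: 1b->3.
ba: 2a undefined. 2a->0: ok.
bb: 2b undefined. 2b->0: ok.
aba: 3a undefined. 3a->0: no, abababa/aab meet in 0. 3a->1: no, abababa/baa meet in 1. 3a->2: no, bab/ababbbb meet in 2. 3a->3: ok.
abb: 3b undefined. 3b->0: no, bab/ababbbb meet in 2. 3b->1: no, ab/ababbbb meet in 3. 3b->2: no, abababa/aab meet in 0. 3b->3: no, ab/ababbbb meet in 3. Open state 4: 3b->4.
ababa: 4a undefined. 4a->0: no, abababa/aab meet in 0. 4a->1: ok.
ababb: 4b undefined. 4b->0: ok.
All examples now run through 5 states with every (state, symbol) defined. Accept strings end in {2,3,4}, Reject strings end in {0,1}; accept={2,3,4}.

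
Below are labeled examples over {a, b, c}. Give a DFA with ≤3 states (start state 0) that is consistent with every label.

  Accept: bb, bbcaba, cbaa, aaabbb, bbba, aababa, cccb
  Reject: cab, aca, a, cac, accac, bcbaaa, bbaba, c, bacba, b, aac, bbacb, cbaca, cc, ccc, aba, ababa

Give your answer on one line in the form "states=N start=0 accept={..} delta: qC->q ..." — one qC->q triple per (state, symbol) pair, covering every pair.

Fold the examples into a partial DFA from state 0: repeatedly fix the first undefined (state, symbol) met by the shortest-then-alphabetical prefix, trying targets in increasing order and rejecting any under which an Accept and a Reject string meet in one state with the same remainder; add a state when all current targets are rejected. Accepting states are where Accept strings end.
a: 0a undefined. 0a->0: no, aababa/ababa meet in 0 with "baba" left. Open state 1: 0a->1.
b: 0b undefined. 0b->0: no, bb/b meet in 0. 0b->1: ok.
c: 0c undefined. 0c->0: no, bb/cab meet in 1 with "b" left. 0c->1: ok.
aa: 1a undefined. 1a->0: ok.
ab: 1b undefined. 1b->0: ok.
ac: 1c undefined. 1c->0: no, bb/bcbaaa meet in 0. 1c->1: no, bb/aca meet in 0. Open state 2: 1c->2.
aca: 2a undefined. 2a->0: no, bb/aca meet in 0. 2a->1: ok.
acc: 2c undefined. 2c->0: no, bb/ccc meet in 0. 2c->1: ok.
bcb: 2b undefined. 2b->0: no, bb/bbacb meet in 0. 2b->1: no, bb/bcbaaa meet in 0. 2b->2: ok.
All examples now run through 3 states with every (state, symbol) defined. Accept strings end in {0}, Reject strings end in {1,2}; accept={0}.

states=3 start=0 accept={0} delta: 0a->1 0b->1 0c->1 1a->0 1b->0 1c->2 2a->1 2b->2 2c->1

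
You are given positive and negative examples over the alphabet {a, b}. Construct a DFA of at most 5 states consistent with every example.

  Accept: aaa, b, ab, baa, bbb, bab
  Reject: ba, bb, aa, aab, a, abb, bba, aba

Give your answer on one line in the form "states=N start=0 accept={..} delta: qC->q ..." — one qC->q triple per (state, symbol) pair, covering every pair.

states=5 start=0 accept={2} delta: 0a->1 0b->2 1a->3 1b->2 2a->4 2b->0 3a->2 3b->0 4a->2 4b->2

Fold the examples into a partial DFA from state 0: repeatedly fix the first undefined (state, symbol) met by the shortest-then-alphabetical prefix, trying targets in increasing order and rejecting any under which an Accept and a Reject string meet in one state with the same remainder; add a state when all current targets are rejected. Accepting states are where Accept strings end.
a: 0a undefined. 0a->0: no, aaa/aa meet in 0. Open state 1: 0a->1.
b: 0b undefined. 0b->0: no, b/bb meet in 0. 0b->1: no, b/a meet in 1. Open state 2: 0b->2.
aa: 1a undefined. 1a->0: no, aaa/a meet in 1. 1a->1: no, aaa/aa meet in 1. 1a->2: no, aaa/ba meet in 2 with "a" left. Open state 3: 1a->3.
ab: 1b undefined. 1b->0: no, b/abb meet in 2. 1b->1: no, ab/a meet in 1. 1b->2: ok.
ba: 2a undefined. 2a->0: no, baa/a meet in 1. 2a->1: no, baa/aa meet in 3. 2a->2: no, b/ba meet in 2. 2a->3: no, bab/aab meet in 3 with "b" left. Open state 4: 2a->4.
bb: 2b undefined. 2b->0: ok.
aaa: 3a undefined. 3a->0: no, aaa/bb meet in 0. 3a->1: no, aaa/a meet in 1. 3a->2: ok.
aab: 3b undefined. 3b->0: ok.
baa: 4a undefined. 4a->0: no, baa/bb meet in 0. 4a->1: no, baa/a meet in 1. 4a->2: ok.
bab: 4b undefined. 4b->0: no, bab/bb meet in 0. 4b->1: no, bab/a meet in 1. 4b->2: ok.
All examples now run through 5 states with every (state, symbol) defined. Accept strings end in {2}, Reject strings end in {0,1,3,4}; accept={2}.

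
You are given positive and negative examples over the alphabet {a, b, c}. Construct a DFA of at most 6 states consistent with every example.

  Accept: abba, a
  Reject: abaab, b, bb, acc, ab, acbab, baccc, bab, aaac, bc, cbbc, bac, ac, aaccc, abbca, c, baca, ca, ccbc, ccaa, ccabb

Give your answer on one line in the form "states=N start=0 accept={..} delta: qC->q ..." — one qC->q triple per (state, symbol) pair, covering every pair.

states=3 start=0 accept={0} delta: 0a->0 0b->1 0c->1 1a->1 1b->2 1c->1 2a->0 2b->1 2c->1

Grow the machine one transition at a time. Run the examples from 0; the earliest place one falls off (shortest prefix, ties alphabetical) gets sent to the lowest-numbered state that keeps every Accept/Reject pair distinguishable — a pair clashes when both reach the same state with identical unread suffix — and to a fresh state only if none does.
a: 0a undefined. 0a->0: ok.
b: 0b undefined. 0b->0: no, abba/abaab meet in 0. Open state 1: 0b->1.
c: 0c undefined. 0c->0: no, a/acc meet in 0. 0c->1: ok.
ba: 1a undefined. 1a->0: no, a/baca meet in 0. 1a->1: ok.
bb: 1b undefined. 1b->0: no, abba/abaab meet in 0. 1b->1: no, abba/abaab meet in 1. Open state 2: 1b->2.
bc: 1c undefined. 1c->0: no, a/acc meet in 0. 1c->1: ok.
cbb: 2b undefined. 2b->0: no, a/ccabb meet in 0. 2b->1: ok.
abba: 2a undefined. 2a->0: ok.
abbc: 2c undefined. 2c->0: no, abba/abbca meet in 0. 2c->1: ok.
All examples now run through 3 states with every (state, symbol) defined. Accept strings end in {0}, Reject strings end in {1,2}; accept={0}.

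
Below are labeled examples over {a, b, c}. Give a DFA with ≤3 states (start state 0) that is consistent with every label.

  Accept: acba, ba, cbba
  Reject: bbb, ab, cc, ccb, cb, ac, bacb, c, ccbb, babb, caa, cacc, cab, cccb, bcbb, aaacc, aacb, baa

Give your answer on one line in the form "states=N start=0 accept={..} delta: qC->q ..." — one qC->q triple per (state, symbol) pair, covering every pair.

states=3 start=0 accept={2} delta: 0a->0 0b->1 0c->0 1a->2 1b->1 1c->0 2a->0 2b->0 2c->0

Fold the examples into a partial DFA from state 0: repeatedly fix the first undefined (state, symbol) met by the shortest-then-alphabetical prefix, trying targets in increasing order and rejecting any under which an Accept and a Reject string meet in one state with the same remainder; add a state when all current targets are rejected. Accepting states are where Accept strings end.
a: 0a undefined. 0a->0: ok.
b: 0b undefined. 0b->0: no, ba/bbb meet in 0. Open state 1: 0b->1.
c: 0c undefined. 0c->0: ok.
ba: 1a undefined. 1a->0: no, acba/cc meet in 0. 1a->1: no, acba/ab meet in 1. Open state 2: 1a->2.
bb: 1b undefined. 1b->0: no, cbba/cc meet in 0. 1b->1: ok.
bc: 1c undefined. 1c->0: ok.
baa: 2a undefined. 2a->0: ok.
bab: 2b undefined. 2b->0: ok.
bac: 2c undefined. 2c->0: ok.
All examples now run through 3 states with every (state, symbol) defined. Accept strings end in {2}, Reject strings end in {0,1}; accept={2}.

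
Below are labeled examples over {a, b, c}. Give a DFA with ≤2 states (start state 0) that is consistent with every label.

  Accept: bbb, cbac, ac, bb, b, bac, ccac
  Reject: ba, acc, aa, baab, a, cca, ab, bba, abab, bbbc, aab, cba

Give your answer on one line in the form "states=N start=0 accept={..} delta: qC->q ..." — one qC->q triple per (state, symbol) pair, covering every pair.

states=2 start=0 accept={0} delta: 0a->1 0b->0 0c->1 1a->1 1b->1 1c->0

Fold the examples into a partial DFA from state 0: repeatedly fix the first undefined (state, symbol) met by the shortest-then-alphabetical prefix, trying targets in increasing order and rejecting any under which an Accept and a Reject string meet in one state with the same remainder; add a state when all current targets are rejected. Accepting states are where Accept strings end.
a: 0a undefined. 0a->0: no, b/ab meet in 0 with "b" left. Open state 1: 0a->1.
b: 0b undefined. 0b->0: ok.
c: 0c undefined. 0c->0: no, bbb/bbbc meet in 0. 0c->1: ok.
aa: 1a undefined. 1a->0: no, bbb/aa meet in 0. 1a->1: ok.
ab: 1b undefined. 1b->0: no, bbb/baab meet in 0. 1b->1: ok.
ac: 1c undefined. 1c->0: ok.
All examples now run through 2 states with every (state, symbol) defined. Accept strings end in {0}, Reject strings end in {1}; accept={0}.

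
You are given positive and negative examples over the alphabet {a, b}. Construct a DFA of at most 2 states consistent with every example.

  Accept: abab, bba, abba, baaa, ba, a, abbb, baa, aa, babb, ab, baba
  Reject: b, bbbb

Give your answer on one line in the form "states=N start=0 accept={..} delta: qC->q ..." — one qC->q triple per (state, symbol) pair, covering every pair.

Fold the examples into a partial DFA from state 0: repeatedly fix the first undefined (state, symbol) met by the shortest-then-alphabetical prefix, trying targets in increasing order and rejecting any under which an Accept and a Reject string meet in one state with the same remainder; add a state when all current targets are rejected. Accepting states are where Accept strings end.
a: 0a undefined. 0a->0: no, ab/b meet in 0 with "b" left. Open state 1: 0a->1.
b: 0b undefined. 0b->0: ok.
aa: 1a undefined. 1a->0: no, baa/b meet in 0. 1a->1: ok.
ab: 1b undefined. 1b->0: no, abab/b meet in 0. 1b->1: ok.
All examples now run through 2 states with every (state, symbol) defined. Accept strings end in {1}, Reject strings end in {0}; accept={1}.

states=2 start=0 accept={1} delta: 0a->1 0b->0 1a->1 1b->1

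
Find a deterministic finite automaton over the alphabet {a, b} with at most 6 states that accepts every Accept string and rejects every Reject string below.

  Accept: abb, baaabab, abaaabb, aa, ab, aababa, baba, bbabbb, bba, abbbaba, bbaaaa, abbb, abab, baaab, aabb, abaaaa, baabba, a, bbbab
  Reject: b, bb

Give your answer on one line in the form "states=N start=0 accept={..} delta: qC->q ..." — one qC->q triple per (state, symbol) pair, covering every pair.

states=2 start=0 accept={1} delta: 0a->1 0b->0 1a->1 1b->1

Grow the machine one transition at a time. Run the examples from 0; the earliest place one falls off (shortest prefix, ties alphabetical) gets sent to the lowest-numbered state that keeps every Accept/Reject pair distinguishable — a pair clashes when both reach the same state with identical unread suffix — and to a fresh state only if none does.
a: 0a undefined. 0a->0: no, abb/bb meet in 0 with "bb" left. Open state 1: 0a->1.
b: 0b undefined. 0b->0: ok.
aa: 1a undefined. 1a->0: no, aa/b meet in 0. 1a->1: ok.
ab: 1b undefined. 1b->0: no, abb/b meet in 0. 1b->1: ok.
All examples now run through 2 states with every (state, symbol) defined. Accept strings end in {1}, Reject strings end in {0}; accept={1}.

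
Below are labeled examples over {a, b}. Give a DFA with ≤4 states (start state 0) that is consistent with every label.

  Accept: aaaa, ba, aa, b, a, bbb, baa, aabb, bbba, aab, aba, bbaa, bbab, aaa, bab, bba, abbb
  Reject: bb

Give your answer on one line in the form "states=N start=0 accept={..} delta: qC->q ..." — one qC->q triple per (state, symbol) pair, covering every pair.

states=4 start=0 accept={0,1,2} delta: 0a->1 0b->1 1a->2 1b->3 2a->0 2b->0 3a->0 3b->0

State merging on the prefix tree: take the shortest (then alphabetical) example prefix whose next move is undefined and point that move at state 0, else 1, else 2, ...; a target is out if some Accept/Reject pair would then sit in one state with the same input left (inseparable). If every existing state is out, open a new one.
a: 0a undefined. 0a->0: no, aabb/bb meet in 0 with "bb" left. Open state 1: 0a->1.
b: 0b undefined. 0b->0: no, b/bb meet in 0. 0b->1: ok.
aa: 1a undefined. 1a->0: no, aabb/bb meet in 1 with "b" left. 1a->1: no, aab/bb meet in 1 with "b" left. Open state 2: 1a->2.
ab: 1b undefined. 1b->0: no, bbab/bb meet in 0. 1b->1: no, b/bb meet in 1. 1b->2: no, ba/bb meet in 2. Open state 3: 1b->3.
aaa: 2a undefined. 2a->0: ok.
aab: 2b undefined. 2b->0: ok.
aba: 3a undefined. 3a->0: ok.
abb: 3b undefined. 3b->0: ok.
All examples now run through 4 states with every (state, symbol) defined. Accept strings end in {0,1,2}, Reject strings end in {3}; accept={0,1,2}.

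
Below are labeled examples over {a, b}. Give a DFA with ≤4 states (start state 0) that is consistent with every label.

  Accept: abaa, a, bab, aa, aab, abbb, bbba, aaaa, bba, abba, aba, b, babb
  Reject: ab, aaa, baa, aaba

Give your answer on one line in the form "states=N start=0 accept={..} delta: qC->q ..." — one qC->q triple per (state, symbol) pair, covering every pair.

states=4 start=0 accept={1,2} delta: 0a->1 0b->1 1a->2 1b->3 2a->0 2b->2 3a->1 3b->0

Fold the examples into a partial DFA from state 0: repeatedly fix the first undefined (state, symbol) met by the shortest-then-alphabetical prefix, trying targets in increasing order and rejecting any under which an Accept and a Reject string meet in one state with the same remainder; add a state when all current targets are rejected. Accepting states are where Accept strings end.
a: 0a undefined. 0a->0: no, abaa/baa meet in 0 with "baa" left. Open state 1: 0a->1.
b: 0b undefined. 0b->0: no, bab/ab meet in 1 with "b" left. 0b->1: ok.
aa: 1a undefined. 1a->0: no, a/aaa meet in 1. 1a->1: no, a/aaa meet in 1. Open state 2: 1a->2.
ab: 1b undefined. 1b->0: no, abbb/ab meet in 0. 1b->1: no, abaa/aaa meet in 2 with "a" left. 1b->2: no, aa/ab meet in 2. Open state 3: 1b->3.
aaa: 2a undefined. 2a->0: ok.
aab: 2b undefined. 2b->0: no, a/aaba meet in 1. 2b->1: no, aa/aaba meet in 2. 2b->2: ok.
aba: 3a undefined. 3a->0: no, bba/aaa meet in 0. 3a->1: ok.
abb: 3b undefined. 3b->0: ok.
All examples now run through 4 states with every (state, symbol) defined. Accept strings end in {1,2}, Reject strings end in {0,3}; accept={1,2}.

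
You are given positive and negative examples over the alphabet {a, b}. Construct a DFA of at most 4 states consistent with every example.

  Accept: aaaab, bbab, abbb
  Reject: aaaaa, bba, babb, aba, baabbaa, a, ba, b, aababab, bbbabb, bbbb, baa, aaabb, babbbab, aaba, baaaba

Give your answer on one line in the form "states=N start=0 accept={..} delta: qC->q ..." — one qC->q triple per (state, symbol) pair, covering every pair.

State merging on the prefix tree: take the shortest (then alphabetical) example prefix whose next move is undefined and point that move at state 0, else 1, else 2, ...; a target is out if some Accept/Reject pair would then sit in one state with the same input left (inseparable). If every existing state is out, open a new one.
a: 0a undefined. 0a->0: no, aaaab/b meet in 0 with "b" left. Open state 1: 0a->1.
b: 0b undefined. 0b->0: ok.
aa: 1a undefined. 1a->0: no, aaaab/baabbaa meet in 0. 1a->1: ok.
ab: 1b undefined. 1b->0: no, aaaab/babb meet in 0. 1b->1: no, aaaab/aaaaa meet in 1. Open state 2: 1b->2.
aba: 2a undefined. 2a->0: no, aaaab/aababab meet in 2. 2a->1: no, aaaab/aababab meet in 2. 2a->2: no, aaaab/aba meet in 2. Open state 3: 2a->3.
abb: 2b undefined. 2b->0: no, aaaab/babbbab meet in 2. 2b->1: ok.
aabab: 3b undefined. 3b->0: no, aaaab/aababab meet in 2. 3b->1: no, aaaab/aababab meet in 2. 3b->2: no, aaaab/aababab meet in 2. 3b->3: ok.
aababa: 3a undefined. 3a->0: ok.
All examples now run through 4 states with every (state, symbol) defined. Accept strings end in {2}, Reject strings end in {0,1,3}; accept={2}.

states=4 start=0 accept={2} delta: 0a->1 0b->0 1a->1 1b->2 2a->3 2b->1 3a->0 3b->3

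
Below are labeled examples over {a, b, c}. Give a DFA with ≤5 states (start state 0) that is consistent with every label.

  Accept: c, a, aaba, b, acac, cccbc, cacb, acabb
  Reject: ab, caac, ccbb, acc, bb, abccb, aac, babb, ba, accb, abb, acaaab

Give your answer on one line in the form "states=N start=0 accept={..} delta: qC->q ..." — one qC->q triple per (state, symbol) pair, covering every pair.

states=5 start=0 accept={0,1,3} delta: 0a->1 0b->1 0c->0 1a->2 1b->2 1c->3 2a->0 2b->2 2c->2 3a->4 3b->0 3c->2 4a->0 4b->0 4c->0

State merging on the prefix tree: take the shortest (then alphabetical) example prefix whose next move is undefined and point that move at state 0, else 1, else 2, ...; a target is out if some Accept/Reject pair would then sit in one state with the same input left (inseparable). If every existing state is out, open a new one.
a: 0a undefined. 0a->0: no, c/aac meet in 0 with "c" left. Open state 1: 0a->1.
b: 0b undefined. 0b->0: no, a/ba meet in 1. 0b->1: ok.
c: 0c undefined. 0c->0: ok.
aa: 1a undefined. 1a->0: no, c/caac meet in 0. 1a->1: no, a/ba meet in 1. Open state 2: 1a->2.
ab: 1b undefined. 1b->0: no, c/ab meet in 0. 1b->1: no, a/ab meet in 1. 1b->2: ok.
ac: 1c undefined. 1c->0: no, c/acc meet in 0. 1c->1: no, a/acc meet in 1. 1c->2: no, cccbc/ab meet in 2. Open state 3: 1c->3.
aab: 2b undefined. 2b->0: no, c/abb meet in 0. 2b->1: no, a/abb meet in 1. 2b->2: ok.
aac: 2c undefined. 2c->0: no, c/caac meet in 0. 2c->1: no, a/caac meet in 1. 2c->2: ok.
aca: 3a undefined. 3a->0: no, acabb/ab meet in 2. 3a->1: no, acabb/ab meet in 2. 3a->2: no, acac/ab meet in 2. 3a->3: no, acac/acc meet in 3 with "c" left. Open state 4: 3a->4.
acc: 3c undefined. 3c->0: no, c/acc meet in 0. 3c->1: no, a/acc meet in 1. 3c->2: ok.
aaba: 2a undefined. 2a->0: ok.
acaa: 4a undefined. 4a->0: ok.
acab: 4b undefined. 4b->0: ok.
acac: 4c undefined. 4c->0: ok.
cacb: 3b undefined. 3b->0: ok.
All examples now run through 5 states with every (state, symbol) defined. Accept strings end in {0,1,3}, Reject strings end in {2}; accept={0,1,3}.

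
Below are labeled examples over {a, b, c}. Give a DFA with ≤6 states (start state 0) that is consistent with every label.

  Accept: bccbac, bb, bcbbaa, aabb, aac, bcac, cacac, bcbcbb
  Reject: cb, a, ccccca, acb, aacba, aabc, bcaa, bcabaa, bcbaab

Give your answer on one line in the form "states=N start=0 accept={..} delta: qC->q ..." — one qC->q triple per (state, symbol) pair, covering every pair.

states=6 start=0 accept={1,2,5} delta: 0a->0 0b->1 0c->2 1a->5 1b->1 1c->3 2a->0 2b->0 2c->0 3a->0 3b->4 3c->0 4a->1 4b->4 4c->0 5a->0 5b->0 5c->1

Fold the examples into a partial DFA from state 0: repeatedly fix the first undefined (state, symbol) met by the shortest-then-alphabetical prefix, trying targets in increasing order and rejecting any under which an Accept and a Reject string meet in one state with the same remainder; add a state when all current targets are rejected. Accepting states are where Accept strings end.
a: 0a undefined. 0a->0: ok.
b: 0b undefined. 0b->0: no, bb/a meet in 0. Open state 1: 0b->1.
c: 0c undefined. 0c->0: no, aac/a meet in 0. 0c->1: no, bb/cb meet in 1 with "b" left. Open state 2: 0c->2.
bb: 1b undefined. 1b->0: no, bb/a meet in 0. 1b->1: ok.
bc: 1c undefined. 1c->0: no, bcbbaa/bcabaa meet in 1 with "aa" left. 1c->1: no, bb/aabc meet in 1. 1c->2: no, aac/aabc meet in 2. Open state 3: 1c->3.
ca: 2a undefined. 2a->0: ok.
cb: 2b undefined. 2b->0: ok.
cc: 2c undefined. 2c->0: ok.
bca: 3a undefined. 3a->0: ok.
bcb: 3b undefined. 3b->0: no, bb/bcbaab meet in 1. 3b->1: no, bcbbaa/bcabaa meet in 1 with "aa" left. 3b->2: no, bb/bcbaab meet in 1. 3b->3: no, bb/bcbaab meet in 1. Open state 4: 3b->4.
bcc: 3c undefined. 3c->0: ok.
bcba: 4a undefined. 4a->0: no, bb/bcbaab meet in 1. 4a->1: ok.
bcbb: 4b undefined. 4b->0: no, bcbbaa/cb meet in 0. 4b->1: no, bcbbaa/bcabaa meet in 1 with "aa" left. 4b->2: no, bcbbaa/cb meet in 0. 4b->3: no, bcbbaa/cb meet in 0. 4b->4: ok.
bcbc: 4c undefined. 4c->0: ok.
bcaba: 1a undefined. 1a->0: no, bb/bcbaab meet in 1. 1a->1: no, bccbac/aabc meet in 3. 1a->2: no, bccbac/cb meet in 0. 1a->3: no, bccbac/cb meet in 0. 1a->4: no, bccbac/cb meet in 0. Open state 5: 1a->5.
bcabaa: 5a undefined. 5a->0: ok.
bcbaab: 5b undefined. 5b->0: ok.
bccbac: 5c undefined. 5c->0: no, bccbac/cb meet in 0. 5c->1: ok.
All examples now run through 6 states with every (state, symbol) defined. Accept strings end in {1,2,5}, Reject strings end in {0,3}; accept={1,2,5}.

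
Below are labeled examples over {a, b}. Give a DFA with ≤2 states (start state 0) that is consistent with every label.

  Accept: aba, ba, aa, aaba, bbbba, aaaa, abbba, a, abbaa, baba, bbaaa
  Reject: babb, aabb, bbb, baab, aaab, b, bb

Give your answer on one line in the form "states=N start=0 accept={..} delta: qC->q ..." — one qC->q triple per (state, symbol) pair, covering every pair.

states=2 start=0 accept={0} delta: 0a->0 0b->1 1a->0 1b->1

Grow the machine one transition at a time. Run the examples from 0; the earliest place one falls off (shortest prefix, ties alphabetical) gets sent to the lowest-numbered state that keeps every Accept/Reject pair distinguishable — a pair clashes when both reach the same state with identical unread suffix — and to a fresh state only if none does.
a: 0a undefined. 0a->0: ok.
b: 0b undefined. 0b->0: no, aba/babb meet in 0. Open state 1: 0b->1.
ba: 1a undefined. 1a->0: ok.
bb: 1b undefined. 1b->0: no, aba/babb meet in 0. 1b->1: ok.
All examples now run through 2 states with every (state, symbol) defined. Accept strings end in {0}, Reject strings end in {1}; accept={0}.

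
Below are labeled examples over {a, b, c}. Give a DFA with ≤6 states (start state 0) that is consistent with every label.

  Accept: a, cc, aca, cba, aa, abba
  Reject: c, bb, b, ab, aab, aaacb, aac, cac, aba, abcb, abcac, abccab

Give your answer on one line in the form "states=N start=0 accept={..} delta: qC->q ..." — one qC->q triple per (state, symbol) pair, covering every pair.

State merging on the prefix tree: take the shortest (then alphabetical) example prefix whose next move is undefined and point that move at state 0, else 1, else 2, ...; a target is out if some Accept/Reject pair would then sit in one state with the same input left (inseparable). If every existing state is out, open a new one.
a: 0a undefined. 0a->0: ok.
b: 0b undefined. 0b->0: no, a/bb meet in 0. Open state 1: 0b->1.
c: 0c undefined. 0c->0: no, a/c meet in 0. 0c->1: no, aca/aba meet in 1 with "a" left. Open state 2: 0c->2.
bb: 1b undefined. 1b->0: no, a/bb meet in 0. 1b->1: no, abba/aba meet in 1 with "a" left. 1b->2: ok.
ca: 2a undefined. 2a->0: ok.
cb: 2b undefined. 2b->0: no, a/aaacb meet in 0. 2b->1: no, cba/aba meet in 1 with "a" left. 2b->2: ok.
cc: 2c undefined. 2c->0: ok.
aba: 1a undefined. 1a->0: no, a/aba meet in 0. 1a->1: ok.
abc: 1c undefined. 1c->0: ok.
All examples now run through 3 states with every (state, symbol) defined. Accept strings end in {0}, Reject strings end in {1,2}; accept={0}.

states=3 start=0 accept={0} delta: 0a->0 0b->1 0c->2 1a->1 1b->2 1c->0 2a->0 2b->2 2c->0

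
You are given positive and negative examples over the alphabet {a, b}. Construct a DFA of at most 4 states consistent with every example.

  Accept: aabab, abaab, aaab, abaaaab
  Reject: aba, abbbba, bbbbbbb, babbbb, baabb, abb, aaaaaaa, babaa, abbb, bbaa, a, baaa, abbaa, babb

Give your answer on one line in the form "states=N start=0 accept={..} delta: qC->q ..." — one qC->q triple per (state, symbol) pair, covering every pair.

states=3 start=0 accept={1} delta: 0a->0 0b->1 1a->0 1b->2 2a->0 2b->2

Grow the machine one transition at a time. Run the examples from 0; the earliest place one falls off (shortest prefix, ties alphabetical) gets sent to the lowest-numbered state that keeps every Accept/Reject pair distinguishable — a pair clashes when both reach the same state with identical unread suffix — and to a fresh state only if none does.
a: 0a undefined. 0a->0: ok.
b: 0b undefined. 0b->0: no, aabab/aba meet in 0. Open state 1: 0b->1.
ba: 1a undefined. 1a->0: ok.
bb: 1b undefined. 1b->0: no, aabab/bbbbbbb meet in 1. 1b->1: no, aabab/bbbbbbb meet in 1. Open state 2: 1b->2.
bba: 2a undefined. 2a->0: ok.
bbb: 2b undefined. 2b->0: no, aabab/bbbbbbb meet in 1. 2b->1: no, aabab/bbbbbbb meet in 1. 2b->2: ok.
All examples now run through 3 states with every (state, symbol) defined. Accept strings end in {1}, Reject strings end in {0,2}; accept={1}.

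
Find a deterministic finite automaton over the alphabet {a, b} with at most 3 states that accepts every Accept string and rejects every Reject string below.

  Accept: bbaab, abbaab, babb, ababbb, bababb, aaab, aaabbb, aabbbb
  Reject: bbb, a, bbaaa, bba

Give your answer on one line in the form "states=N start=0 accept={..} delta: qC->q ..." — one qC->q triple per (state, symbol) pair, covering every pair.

Grow the machine one transition at a time. Run the examples from 0; the earliest place one falls off (shortest prefix, ties alphabetical) gets sent to the lowest-numbered state that keeps every Accept/Reject pair distinguishable — a pair clashes when both reach the same state with identical unread suffix — and to a fresh state only if none does.
a: 0a undefined. 0a->0: no, aaabbb/bbb meet in 0 with "bbb" left. Open state 1: 0a->1.
b: 0b undefined. 0b->0: ok.
aa: 1a undefined. 1a->0: no, bbaab/bbb meet in 0. 1a->1: ok.
ab: 1b undefined. 1b->0: no, bbaab/bbb meet in 0. 1b->1: no, bbaab/a meet in 1. Open state 2: 1b->2.
aba: 2a undefined. 2a->0: no, ababbb/bbb meet in 0. 2a->1: ok.
abb: 2b undefined. 2b->0: no, babb/bbb meet in 0. 2b->1: no, babb/a meet in 1. 2b->2: ok.
All examples now run through 3 states with every (state, symbol) defined. Accept strings end in {2}, Reject strings end in {0,1}; accept={2}.

states=3 start=0 accept={2} delta: 0a->1 0b->0 1a->1 1b->2 2a->1 2b->2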